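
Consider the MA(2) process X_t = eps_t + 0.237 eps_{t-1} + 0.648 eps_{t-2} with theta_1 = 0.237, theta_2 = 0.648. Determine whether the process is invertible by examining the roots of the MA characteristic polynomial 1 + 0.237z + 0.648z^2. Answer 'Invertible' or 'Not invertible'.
\text{Invertible}

The MA(q) characteristic polynomial is P(z) = 1 + 0.237z + 0.648z^2.
Invertibility requires all roots to lie outside the unit circle, i.e. |z| > 1 for every root.
Set 1 + (0.237) z + (0.648) z^2 = 0, i.e. a z^2 + b z + c = 0 with a = 0.648, b = 0.237, c = 1.
Discriminant D = b^2 - 4ac = (0.237)^2 - 4*(0.648)*1 = 0.056169 - (2.592) = -2.535831.
D < 0, so the roots are the complex-conjugate pair z = (-b +/- i sqrt(-D)) / (2a) = -0.1829 +/- 1.2287i.
For a conjugate pair |z|^2 = z * conj(z) = (product of roots) = c/a = 1/(0.648) = 1.54321, so |z| = sqrt(1.54321) = 1.2423 for both roots.
Moduli of all roots: 1.2423, 1.2423.
All moduli strictly greater than 1? Yes.
Verdict: Invertible.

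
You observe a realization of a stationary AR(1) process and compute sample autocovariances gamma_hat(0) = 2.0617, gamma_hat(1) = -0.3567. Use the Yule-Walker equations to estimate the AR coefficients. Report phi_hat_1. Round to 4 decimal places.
\hat\phi_{1} = -0.1730

The Yule-Walker equations for an AR(p) process read, in matrix form,
  Gamma_p phi = r_p,   with   (Gamma_p)_{ij} = gamma(|i - j|),
                       (r_p)_i = gamma(i),   i,j = 1..p.
Substitute the sample gammas (Toeplitz matrix and right-hand side of size 1):
  Gamma_p = [[2.0617]]
  r_p     = [-0.3567]
With p = 1 this is the single equation gamma(0) phi_1 = gamma(1):
  phi_hat_1 = gamma(1) / gamma(0) = -0.3567 / 2.0617 = -0.1730.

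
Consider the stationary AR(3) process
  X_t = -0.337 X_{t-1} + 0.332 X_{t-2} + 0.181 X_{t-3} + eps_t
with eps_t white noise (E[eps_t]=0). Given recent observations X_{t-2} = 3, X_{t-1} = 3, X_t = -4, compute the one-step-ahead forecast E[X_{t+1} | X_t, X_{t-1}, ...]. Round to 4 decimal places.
E[X_{t+1} \mid \mathcal F_t] = 2.8870

For an AR(p) model X_t = c + sum_i phi_i X_{t-i} + eps_t, the
one-step-ahead conditional mean is
  E[X_{t+1} | X_t, ...] = c + sum_i phi_i X_{t+1-i}.
Substitute known values:
  E[X_{t+1} | ...] = (-0.337) * (-4) + (0.332) * (3) + (0.181) * (3)
                   = 2.8870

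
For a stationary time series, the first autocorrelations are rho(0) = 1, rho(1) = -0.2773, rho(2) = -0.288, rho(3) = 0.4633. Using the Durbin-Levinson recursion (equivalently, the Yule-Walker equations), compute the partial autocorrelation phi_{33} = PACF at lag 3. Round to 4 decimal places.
\phi_{33} = 0.3110

The PACF at lag k is phi_{kk}, the last component of the solution
to the Yule-Walker system G_k phi = r_k where
  (G_k)_{ij} = rho(|i - j|), (r_k)_i = rho(i), i,j = 1..k.
Equivalently, Durbin-Levinson gives phi_{kk} iteratively:
  phi_{11} = rho(1)
  phi_{kk} = [rho(k) - sum_{j=1..k-1} phi_{k-1,j} rho(k-j)]
            / [1 - sum_{j=1..k-1} phi_{k-1,j} rho(j)],
  phi_{k,j} = phi_{k-1,j} - phi_{kk} phi_{k-1,k-j},  j = 1..k-1.
Step k = 1:
  phi_11 = rho(1) = -0.2773.
Step k = 2:
  phi_22 = [rho(2) - phi_11 rho(1)] / [1 - phi_11 rho(1)] = [-0.288 - (-0.2773)(-0.2773)] / [1 - (-0.2773)(-0.2773)]
         = -0.36489529 / 0.92310471 = -0.395291.
  Update: phi_21 = phi_11 - phi_22 phi_11 = -0.2773 - (-0.395291)(-0.2773) = -0.386914.
Step k = 3:
  phi_33 = [rho(3) - phi_21 rho(2) - phi_22 rho(1)] / [1 - phi_21 rho(1) - phi_22 rho(2)]
    numerator   = 0.4633 - (-0.386914)(-0.288) - (-0.395291)(-0.2773) = 0.2422544
    denominator = 1 - (-0.386914)(-0.2773) - (-0.395291)(-0.288) = 0.77886476
  phi_33 = 0.2422544 / 0.77886476 = 0.311.
Therefore phi_{33} = 0.3110.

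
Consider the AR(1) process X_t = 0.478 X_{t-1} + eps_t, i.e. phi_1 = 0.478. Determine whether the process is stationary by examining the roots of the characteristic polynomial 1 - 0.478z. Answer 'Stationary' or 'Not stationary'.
\text{Stationary}

The AR(p) characteristic polynomial is P(z) = 1 - 0.478z.
Stationarity requires all roots to lie outside the unit circle, i.e. |z| > 1 for every root.
This is linear in z: 1 + (-0.478) z = 0  =>  z = -1/(-0.478) = 2.09205,  |z| = 2.09205.
Moduli of all roots: 2.0921.
All moduli strictly greater than 1? Yes.
Verdict: Stationary.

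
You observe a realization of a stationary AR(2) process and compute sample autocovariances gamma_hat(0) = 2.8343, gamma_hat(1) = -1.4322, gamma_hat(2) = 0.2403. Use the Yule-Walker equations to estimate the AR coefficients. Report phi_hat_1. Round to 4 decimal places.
\hat\phi_{1} = -0.6210

The Yule-Walker equations for an AR(p) process read, in matrix form,
  Gamma_p phi = r_p,   with   (Gamma_p)_{ij} = gamma(|i - j|),
                       (r_p)_i = gamma(i),   i,j = 1..p.
Substitute the sample gammas (Toeplitz matrix and right-hand side of size 2):
  Gamma_p = [[2.8343, -1.4322], [-1.4322, 2.8343]]
  r_p     = [-1.4322, 0.2403]
Written out:
  2.8343 phi_1 - 1.4322 phi_2 = -1.4322
  -1.4322 phi_1 + 2.8343 phi_2 = 0.2403
Solve by Cramer's rule:
  det = gamma(0)^2 - gamma(1)^2 = (2.8343)^2 - (-1.4322)^2 = 8.03325649 - 2.05119684 = 5.98205965
  phi_hat_1 = [gamma(1) gamma(0) - gamma(1) gamma(2)] / det = [(-1.4322)(2.8343) - (-1.4322)(0.2403)] / 5.98205965 = -3.7151268 / 5.98205965 = -0.621
  phi_hat_2 = [gamma(0) gamma(2) - gamma(1)^2] / det = [(2.8343)(0.2403) - (-1.4322)^2] / 5.98205965 = -1.37011455 / 5.98205965 = -0.229
So phi_hat = [-0.6210, -0.2290].
Therefore phi_hat_1 = -0.6210.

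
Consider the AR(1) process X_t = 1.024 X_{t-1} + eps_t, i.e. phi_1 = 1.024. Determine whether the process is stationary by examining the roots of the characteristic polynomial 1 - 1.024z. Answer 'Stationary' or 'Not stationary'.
\text{Not stationary}

The AR(p) characteristic polynomial is P(z) = 1 - 1.024z.
Stationarity requires all roots to lie outside the unit circle, i.e. |z| > 1 for every root.
This is linear in z: 1 + (-1.024) z = 0  =>  z = -1/(-1.024) = 0.976562,  |z| = 0.976562.
Moduli of all roots: 0.9766.
All moduli strictly greater than 1? No.
Verdict: Not stationary.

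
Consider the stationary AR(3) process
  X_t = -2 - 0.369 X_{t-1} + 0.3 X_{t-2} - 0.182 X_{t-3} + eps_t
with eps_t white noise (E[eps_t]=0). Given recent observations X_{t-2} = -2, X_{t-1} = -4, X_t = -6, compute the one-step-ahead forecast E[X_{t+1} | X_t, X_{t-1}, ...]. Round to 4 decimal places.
E[X_{t+1} \mid \mathcal F_t] = -0.6220

For an AR(p) model X_t = c + sum_i phi_i X_{t-i} + eps_t, the
one-step-ahead conditional mean is
  E[X_{t+1} | X_t, ...] = c + sum_i phi_i X_{t+1-i}.
Substitute known values:
  E[X_{t+1} | ...] = -2 + (-0.369) * (-6) + (0.3) * (-4) + (-0.182) * (-2)
                   = -0.6220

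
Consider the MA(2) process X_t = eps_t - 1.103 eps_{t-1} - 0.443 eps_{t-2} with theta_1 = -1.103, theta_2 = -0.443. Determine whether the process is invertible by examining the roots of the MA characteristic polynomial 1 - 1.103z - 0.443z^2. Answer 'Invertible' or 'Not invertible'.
\text{Not invertible}

The MA(q) characteristic polynomial is P(z) = 1 - 1.103z - 0.443z^2.
Invertibility requires all roots to lie outside the unit circle, i.e. |z| > 1 for every root.
Set 1 + (-1.103) z + (-0.443) z^2 = 0, i.e. a z^2 + b z + c = 0 with a = -0.443, b = -1.103, c = 1.
Discriminant D = b^2 - 4ac = (-1.103)^2 - 4*(-0.443)*1 = 1.216609 - (-1.772) = 2.988609.
D >= 0, so the roots are real: z = (-b +/- sqrt(D)) / (2a) = (1.103 +/- 1.728759) / (-0.886).
  z_1 = (1.103 + 1.728759) / (-0.886) = -3.1961,   |z_1| = 3.1961.
  z_2 = (1.103 - 1.728759) / (-0.886) = 0.7063,   |z_2| = 0.7063.
Moduli of all roots: 3.1961, 0.7063.
All moduli strictly greater than 1? No.
Verdict: Not invertible.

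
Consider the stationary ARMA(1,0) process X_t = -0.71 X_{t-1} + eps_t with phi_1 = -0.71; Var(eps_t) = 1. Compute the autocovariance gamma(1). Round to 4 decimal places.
\gamma(1) = -1.4317

Multiply the model equation by X_{t-k} and take expectations. With theta_0 = psi_0 = 1 and psi_j the MA(infinity) weights, this gives
  gamma(k) - sum_i phi_i gamma(k-i) = c_k,
  c_k = sigma^2 * sum_{j=k..q} theta_j psi_{j-k}   (c_k = 0 for k > q),
using gamma(-m) = gamma(m).
Pure AR (q = 0): c_0 = sigma^2 = 1, c_k = 0 for k >= 1.
Equations for k = 0 and k = 1 (AR order 1):
  gamma(0) = phi_1 gamma(1) + c_0
  gamma(1) = phi_1 gamma(0) + c_1
Substituting the second into the first: gamma(0) (1 - phi_1^2) = c_0 + phi_1 c_1, so
  gamma(0) = c_0 / (1 - phi_1^2) = 1 / (1 - (-0.71)^2) = 1 / 0.4959 = 2.016536.
  gamma(1) = phi_1 gamma(0) = (-0.71)(2.016536) = -1.43174.
Therefore gamma(1) = -1.4317 (to 4 decimal places).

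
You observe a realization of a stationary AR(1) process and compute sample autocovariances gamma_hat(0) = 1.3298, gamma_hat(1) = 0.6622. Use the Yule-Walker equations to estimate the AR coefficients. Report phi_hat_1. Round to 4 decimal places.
\hat\phi_{1} = 0.4980

The Yule-Walker equations for an AR(p) process read, in matrix form,
  Gamma_p phi = r_p,   with   (Gamma_p)_{ij} = gamma(|i - j|),
                       (r_p)_i = gamma(i),   i,j = 1..p.
Substitute the sample gammas (Toeplitz matrix and right-hand side of size 1):
  Gamma_p = [[1.3298]]
  r_p     = [0.6622]
With p = 1 this is the single equation gamma(0) phi_1 = gamma(1):
  phi_hat_1 = gamma(1) / gamma(0) = 0.6622 / 1.3298 = 0.4980.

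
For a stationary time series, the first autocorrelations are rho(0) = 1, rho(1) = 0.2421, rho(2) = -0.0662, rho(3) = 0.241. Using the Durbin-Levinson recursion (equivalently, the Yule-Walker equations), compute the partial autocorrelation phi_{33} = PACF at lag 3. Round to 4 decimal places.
\phi_{33} = 0.3149

The PACF at lag k is phi_{kk}, the last component of the solution
to the Yule-Walker system G_k phi = r_k where
  (G_k)_{ij} = rho(|i - j|), (r_k)_i = rho(i), i,j = 1..k.
Equivalently, Durbin-Levinson gives phi_{kk} iteratively:
  phi_{11} = rho(1)
  phi_{kk} = [rho(k) - sum_{j=1..k-1} phi_{k-1,j} rho(k-j)]
            / [1 - sum_{j=1..k-1} phi_{k-1,j} rho(j)],
  phi_{k,j} = phi_{k-1,j} - phi_{kk} phi_{k-1,k-j},  j = 1..k-1.
Step k = 1:
  phi_11 = rho(1) = 0.2421.
Step k = 2:
  phi_22 = [rho(2) - phi_11 rho(1)] / [1 - phi_11 rho(1)] = [-0.0662 - (0.2421)(0.2421)] / [1 - (0.2421)(0.2421)]
         = -0.12481241 / 0.94138759 = -0.132583.
  Update: phi_21 = phi_11 - phi_22 phi_11 = 0.2421 - (-0.132583)(0.2421) = 0.274198.
Step k = 3:
  phi_33 = [rho(3) - phi_21 rho(2) - phi_22 rho(1)] / [1 - phi_21 rho(1) - phi_22 rho(2)]
    numerator   = 0.241 - (0.274198)(-0.0662) - (-0.132583)(0.2421) = 0.29125039
    denominator = 1 - (0.274198)(0.2421) - (-0.132583)(-0.0662) = 0.92483953
  phi_33 = 0.29125039 / 0.92483953 = 0.3149.
Therefore phi_{33} = 0.3149.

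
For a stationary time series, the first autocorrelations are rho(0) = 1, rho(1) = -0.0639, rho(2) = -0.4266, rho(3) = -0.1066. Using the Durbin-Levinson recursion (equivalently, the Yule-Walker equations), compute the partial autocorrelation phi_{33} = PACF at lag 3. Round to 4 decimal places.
\phi_{33} = -0.2140

The PACF at lag k is phi_{kk}, the last component of the solution
to the Yule-Walker system G_k phi = r_k where
  (G_k)_{ij} = rho(|i - j|), (r_k)_i = rho(i), i,j = 1..k.
Equivalently, Durbin-Levinson gives phi_{kk} iteratively:
  phi_{11} = rho(1)
  phi_{kk} = [rho(k) - sum_{j=1..k-1} phi_{k-1,j} rho(k-j)]
            / [1 - sum_{j=1..k-1} phi_{k-1,j} rho(j)],
  phi_{k,j} = phi_{k-1,j} - phi_{kk} phi_{k-1,k-j},  j = 1..k-1.
Step k = 1:
  phi_11 = rho(1) = -0.0639.
Step k = 2:
  phi_22 = [rho(2) - phi_11 rho(1)] / [1 - phi_11 rho(1)] = [-0.4266 - (-0.0639)(-0.0639)] / [1 - (-0.0639)(-0.0639)]
         = -0.43068321 / 0.99591679 = -0.432449.
  Update: phi_21 = phi_11 - phi_22 phi_11 = -0.0639 - (-0.432449)(-0.0639) = -0.091533.
Step k = 3:
  phi_33 = [rho(3) - phi_21 rho(2) - phi_22 rho(1)] / [1 - phi_21 rho(1) - phi_22 rho(2)]
    numerator   = -0.1066 - (-0.091533)(-0.4266) - (-0.432449)(-0.0639) = -0.17328168
    denominator = 1 - (-0.091533)(-0.0639) - (-0.432449)(-0.4266) = 0.80966827
  phi_33 = -0.17328168 / 0.80966827 = -0.214.
Therefore phi_{33} = -0.2140.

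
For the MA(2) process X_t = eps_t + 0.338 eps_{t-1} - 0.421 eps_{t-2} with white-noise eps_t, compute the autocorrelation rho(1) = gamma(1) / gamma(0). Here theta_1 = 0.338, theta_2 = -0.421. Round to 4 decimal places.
\rho(1) = 0.1515

For an MA(q) process with theta_0 = 1, the autocovariance is
  gamma(k) = sigma^2 * sum_{i=0..q-k} theta_i * theta_{i+k},
and rho(k) = gamma(k) / gamma(0). Sigma^2 cancels.
  numerator   = (1)*(0.338) + (0.338)*(-0.421) = 0.195702.
  denominator = (1)^2 + (0.338)^2 + (-0.421)^2 = 1.291485.
  rho(1) = 0.195702 / 1.291485 = 0.1515.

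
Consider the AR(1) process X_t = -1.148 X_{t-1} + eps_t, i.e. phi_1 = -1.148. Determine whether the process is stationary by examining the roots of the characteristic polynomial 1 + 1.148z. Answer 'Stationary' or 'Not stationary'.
\text{Not stationary}

The AR(p) characteristic polynomial is P(z) = 1 + 1.148z.
Stationarity requires all roots to lie outside the unit circle, i.e. |z| > 1 for every root.
This is linear in z: 1 + (1.148) z = 0  =>  z = -1/(1.148) = -0.87108,  |z| = 0.87108.
Moduli of all roots: 0.8711.
All moduli strictly greater than 1? No.
Verdict: Not stationary.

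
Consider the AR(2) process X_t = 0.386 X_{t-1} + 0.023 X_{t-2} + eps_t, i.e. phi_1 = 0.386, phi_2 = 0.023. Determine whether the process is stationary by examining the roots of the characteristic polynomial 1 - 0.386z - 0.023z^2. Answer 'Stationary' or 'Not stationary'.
\text{Stationary}

The AR(p) characteristic polynomial is P(z) = 1 - 0.386z - 0.023z^2.
Stationarity requires all roots to lie outside the unit circle, i.e. |z| > 1 for every root.
Set 1 + (-0.386) z + (-0.023) z^2 = 0, i.e. a z^2 + b z + c = 0 with a = -0.023, b = -0.386, c = 1.
Discriminant D = b^2 - 4ac = (-0.386)^2 - 4*(-0.023)*1 = 0.148996 - (-0.092) = 0.240996.
D >= 0, so the roots are real: z = (-b +/- sqrt(D)) / (2a) = (0.386 +/- 0.490913) / (-0.046).
  z_1 = (0.386 + 0.490913) / (-0.046) = -19.0633,   |z_1| = 19.0633.
  z_2 = (0.386 - 0.490913) / (-0.046) = 2.2807,   |z_2| = 2.2807.
Moduli of all roots: 19.0633, 2.2807.
All moduli strictly greater than 1? Yes.
Verdict: Stationary.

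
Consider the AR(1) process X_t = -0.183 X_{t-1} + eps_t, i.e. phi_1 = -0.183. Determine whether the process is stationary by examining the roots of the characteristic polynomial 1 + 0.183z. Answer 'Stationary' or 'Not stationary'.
\text{Stationary}

The AR(p) characteristic polynomial is P(z) = 1 + 0.183z.
Stationarity requires all roots to lie outside the unit circle, i.e. |z| > 1 for every root.
This is linear in z: 1 + (0.183) z = 0  =>  z = -1/(0.183) = -5.464481,  |z| = 5.464481.
Moduli of all roots: 5.4645.
All moduli strictly greater than 1? Yes.
Verdict: Stationary.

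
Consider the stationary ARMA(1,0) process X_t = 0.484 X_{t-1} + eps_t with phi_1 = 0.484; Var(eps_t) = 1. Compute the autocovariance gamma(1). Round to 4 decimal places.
\gamma(1) = 0.6321

Multiply the model equation by X_{t-k} and take expectations. With theta_0 = psi_0 = 1 and psi_j the MA(infinity) weights, this gives
  gamma(k) - sum_i phi_i gamma(k-i) = c_k,
  c_k = sigma^2 * sum_{j=k..q} theta_j psi_{j-k}   (c_k = 0 for k > q),
using gamma(-m) = gamma(m).
Pure AR (q = 0): c_0 = sigma^2 = 1, c_k = 0 for k >= 1.
Equations for k = 0 and k = 1 (AR order 1):
  gamma(0) = phi_1 gamma(1) + c_0
  gamma(1) = phi_1 gamma(0) + c_1
Substituting the second into the first: gamma(0) (1 - phi_1^2) = c_0 + phi_1 c_1, so
  gamma(0) = c_0 / (1 - phi_1^2) = 1 / (1 - (0.484)^2) = 1 / 0.765744 = 1.305919.
  gamma(1) = phi_1 gamma(0) = (0.484)(1.305919) = 0.632065.
Therefore gamma(1) = 0.6321 (to 4 decimal places).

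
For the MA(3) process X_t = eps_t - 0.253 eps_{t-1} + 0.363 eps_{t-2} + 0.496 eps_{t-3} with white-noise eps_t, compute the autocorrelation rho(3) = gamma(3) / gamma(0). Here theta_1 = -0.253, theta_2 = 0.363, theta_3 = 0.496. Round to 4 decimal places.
\rho(3) = 0.3440

For an MA(q) process with theta_0 = 1, the autocovariance is
  gamma(k) = sigma^2 * sum_{i=0..q-k} theta_i * theta_{i+k},
and rho(k) = gamma(k) / gamma(0). Sigma^2 cancels.
  numerator   = (1)*(0.496) = 0.496.
  denominator = (1)^2 + (-0.253)^2 + (0.363)^2 + (0.496)^2 = 1.441794.
  rho(3) = 0.496 / 1.441794 = 0.3440.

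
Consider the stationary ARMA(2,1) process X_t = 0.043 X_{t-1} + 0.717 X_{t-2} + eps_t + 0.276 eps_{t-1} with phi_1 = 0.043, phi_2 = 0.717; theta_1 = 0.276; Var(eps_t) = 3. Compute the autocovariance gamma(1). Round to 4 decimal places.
\gamma(1) = 4.0397

Multiply the model equation by X_{t-k} and take expectations. With theta_0 = psi_0 = 1 and psi_j the MA(infinity) weights, this gives
  gamma(k) - sum_i phi_i gamma(k-i) = c_k,
  c_k = sigma^2 * sum_{j=k..q} theta_j psi_{j-k}   (c_k = 0 for k > q),
using gamma(-m) = gamma(m).
psi-weights needed (psi_j = theta_j + sum_i phi_i psi_{j-i}):
  psi_1 = theta_1 + phi_1 = 0.276 + (0.043) = 0.319
Right-hand sides:
  c_0 = sigma^2 (1 + theta_1 psi_1) = 3 * (1 + (0.276)(0.319)) = 3 * 1.088044 = 3.264132
  c_1 = sigma^2 theta_1 = 3 * (0.276) = 0.828
  c_2 = 0
Equations for k = 0, 1, 2 (AR order 2, c_2 = 0):
  (E0) gamma(0) = phi_1 gamma(1) + phi_2 gamma(2) + c_0
  (E1) gamma(1) = phi_1 gamma(0) + phi_2 gamma(1) + c_1
  (E2) gamma(2) = phi_1 gamma(1) + phi_2 gamma(0)
From (E1): gamma(1) = A gamma(0) + B with
  A = phi_1 / (1 - phi_2) = 0.043 / 0.283 = 0.151943,   B = c_1 / (1 - phi_2) = 0.828 / 0.283 = 2.925795.
Insert (E2) into (E0): gamma(0) (1 - phi_2^2) = phi_1 (1 + phi_2) gamma(1) + c_0.
  phi_1 (1 + phi_2) = (0.043)(1.717) = 0.073831,   1 - phi_2^2 = 0.485911.
Replace gamma(1) by A gamma(0) + B and collect gamma(0):
  gamma(0) [0.485911 - (0.073831)(0.151943)] = (0.073831)(2.925795) + 3.264132
  gamma(0) * 0.474693 = 3.480146
  gamma(0) = 3.480146 / 0.474693 = 7.331364.
  gamma(1) = A gamma(0) + B = (0.151943)(7.331364) + (2.925795) = 4.039748.
Therefore gamma(1) = 4.0397 (to 4 decimal places).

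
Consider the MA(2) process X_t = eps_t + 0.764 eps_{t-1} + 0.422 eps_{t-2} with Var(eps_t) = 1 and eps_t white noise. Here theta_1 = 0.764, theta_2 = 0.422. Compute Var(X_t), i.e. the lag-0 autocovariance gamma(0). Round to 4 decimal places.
\gamma(0) = 1.7618

For an MA(q) process X_t = eps_t + sum_i theta_i eps_{t-i} with
Var(eps_t) = sigma^2, the variance is
  gamma(0) = sigma^2 * (1 + sum_i theta_i^2).
  sum_i theta_i^2 = (0.764)^2 + (0.422)^2 = 0.583696 + 0.178084 = 0.76178.
  gamma(0) = 1 * (1 + 0.76178) = 1 * 1.76178 = 1.76178, which rounds to 1.7618.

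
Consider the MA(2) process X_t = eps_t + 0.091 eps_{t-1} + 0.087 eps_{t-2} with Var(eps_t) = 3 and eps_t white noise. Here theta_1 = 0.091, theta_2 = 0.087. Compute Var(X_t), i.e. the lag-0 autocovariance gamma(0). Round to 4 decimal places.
\gamma(0) = 3.0476

For an MA(q) process X_t = eps_t + sum_i theta_i eps_{t-i} with
Var(eps_t) = sigma^2, the variance is
  gamma(0) = sigma^2 * (1 + sum_i theta_i^2).
  sum_i theta_i^2 = (0.091)^2 + (0.087)^2 = 0.008281 + 0.007569 = 0.01585.
  gamma(0) = 3 * (1 + 0.01585) = 3 * 1.01585 = 3.04755, which rounds to 3.0476.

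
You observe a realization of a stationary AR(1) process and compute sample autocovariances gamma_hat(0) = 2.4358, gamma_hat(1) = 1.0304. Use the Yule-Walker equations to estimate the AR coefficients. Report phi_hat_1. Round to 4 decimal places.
\hat\phi_{1} = 0.4230

The Yule-Walker equations for an AR(p) process read, in matrix form,
  Gamma_p phi = r_p,   with   (Gamma_p)_{ij} = gamma(|i - j|),
                       (r_p)_i = gamma(i),   i,j = 1..p.
Substitute the sample gammas (Toeplitz matrix and right-hand side of size 1):
  Gamma_p = [[2.4358]]
  r_p     = [1.0304]
With p = 1 this is the single equation gamma(0) phi_1 = gamma(1):
  phi_hat_1 = gamma(1) / gamma(0) = 1.0304 / 2.4358 = 0.4230.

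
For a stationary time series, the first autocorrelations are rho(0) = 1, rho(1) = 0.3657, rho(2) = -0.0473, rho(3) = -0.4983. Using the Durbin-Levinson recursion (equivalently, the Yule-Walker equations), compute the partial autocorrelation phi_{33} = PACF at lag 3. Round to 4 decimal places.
\phi_{33} = -0.4840

The PACF at lag k is phi_{kk}, the last component of the solution
to the Yule-Walker system G_k phi = r_k where
  (G_k)_{ij} = rho(|i - j|), (r_k)_i = rho(i), i,j = 1..k.
Equivalently, Durbin-Levinson gives phi_{kk} iteratively:
  phi_{11} = rho(1)
  phi_{kk} = [rho(k) - sum_{j=1..k-1} phi_{k-1,j} rho(k-j)]
            / [1 - sum_{j=1..k-1} phi_{k-1,j} rho(j)],
  phi_{k,j} = phi_{k-1,j} - phi_{kk} phi_{k-1,k-j},  j = 1..k-1.
Step k = 1:
  phi_11 = rho(1) = 0.3657.
Step k = 2:
  phi_22 = [rho(2) - phi_11 rho(1)] / [1 - phi_11 rho(1)] = [-0.0473 - (0.3657)(0.3657)] / [1 - (0.3657)(0.3657)]
         = -0.18103649 / 0.86626351 = -0.208985.
  Update: phi_21 = phi_11 - phi_22 phi_11 = 0.3657 - (-0.208985)(0.3657) = 0.442126.
Step k = 3:
  phi_33 = [rho(3) - phi_21 rho(2) - phi_22 rho(1)] / [1 - phi_21 rho(1) - phi_22 rho(2)]
    numerator   = -0.4983 - (0.442126)(-0.0473) - (-0.208985)(0.3657) = -0.40096145
    denominator = 1 - (0.442126)(0.3657) - (-0.208985)(-0.0473) = 0.82842951
  phi_33 = -0.40096145 / 0.82842951 = -0.484.
Therefore phi_{33} = -0.4840.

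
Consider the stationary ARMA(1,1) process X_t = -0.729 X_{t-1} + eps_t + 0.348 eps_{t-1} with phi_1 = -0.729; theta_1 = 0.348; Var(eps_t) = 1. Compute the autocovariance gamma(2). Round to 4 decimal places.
\gamma(2) = 0.4424

Multiply the model equation by X_{t-k} and take expectations. With theta_0 = psi_0 = 1 and psi_j the MA(infinity) weights, this gives
  gamma(k) - sum_i phi_i gamma(k-i) = c_k,
  c_k = sigma^2 * sum_{j=k..q} theta_j psi_{j-k}   (c_k = 0 for k > q),
using gamma(-m) = gamma(m).
psi-weights needed (psi_j = theta_j + sum_i phi_i psi_{j-i}):
  psi_1 = theta_1 + phi_1 = 0.348 + (-0.729) = -0.381
Right-hand sides:
  c_0 = sigma^2 (1 + theta_1 psi_1) = 1 * (1 + (0.348)(-0.381)) = 1 * 0.867412 = 0.867412
  c_1 = sigma^2 theta_1 = 1 * (0.348) = 0.348
  c_2 = 0
Equations for k = 0 and k = 1 (AR order 1):
  gamma(0) = phi_1 gamma(1) + c_0
  gamma(1) = phi_1 gamma(0) + c_1
Substituting the second into the first: gamma(0) (1 - phi_1^2) = c_0 + phi_1 c_1, so
  gamma(0) = (c_0 + phi_1 c_1) / (1 - phi_1^2) = (0.867412 + (-0.729)(0.348)) / (1 - (-0.729)^2) = 0.61372 / 0.468559 = 1.309803.
  gamma(1) = phi_1 gamma(0) + c_1 = (-0.729)(1.309803) + (0.348) = -0.606846.
For k = 2 (> q): gamma(2) = phi_1 gamma(1) = (-0.729)(-0.606846) = 0.442391.
Therefore gamma(2) = 0.4424 (to 4 decimal places).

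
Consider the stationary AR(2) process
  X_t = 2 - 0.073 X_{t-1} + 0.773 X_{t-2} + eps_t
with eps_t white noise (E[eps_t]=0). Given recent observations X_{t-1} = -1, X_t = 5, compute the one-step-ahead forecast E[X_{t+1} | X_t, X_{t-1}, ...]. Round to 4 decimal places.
E[X_{t+1} \mid \mathcal F_t] = 0.8620

For an AR(p) model X_t = c + sum_i phi_i X_{t-i} + eps_t, the
one-step-ahead conditional mean is
  E[X_{t+1} | X_t, ...] = c + sum_i phi_i X_{t+1-i}.
Substitute known values:
  E[X_{t+1} | ...] = 2 + (-0.073) * (5) + (0.773) * (-1)
                   = 0.8620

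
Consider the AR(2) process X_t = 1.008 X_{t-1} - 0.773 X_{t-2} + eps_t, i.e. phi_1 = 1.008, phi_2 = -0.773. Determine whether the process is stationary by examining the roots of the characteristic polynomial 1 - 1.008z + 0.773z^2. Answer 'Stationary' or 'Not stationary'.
\text{Stationary}

The AR(p) characteristic polynomial is P(z) = 1 - 1.008z + 0.773z^2.
Stationarity requires all roots to lie outside the unit circle, i.e. |z| > 1 for every root.
Set 1 + (-1.008) z + (0.773) z^2 = 0, i.e. a z^2 + b z + c = 0 with a = 0.773, b = -1.008, c = 1.
Discriminant D = b^2 - 4ac = (-1.008)^2 - 4*(0.773)*1 = 1.016064 - (3.092) = -2.075936.
D < 0, so the roots are the complex-conjugate pair z = (-b +/- i sqrt(-D)) / (2a) = 0.652 +/- 0.932i.
For a conjugate pair |z|^2 = z * conj(z) = (product of roots) = c/a = 1/(0.773) = 1.293661, so |z| = sqrt(1.293661) = 1.1374 for both roots.
Moduli of all roots: 1.1374, 1.1374.
All moduli strictly greater than 1? Yes.
Verdict: Stationary.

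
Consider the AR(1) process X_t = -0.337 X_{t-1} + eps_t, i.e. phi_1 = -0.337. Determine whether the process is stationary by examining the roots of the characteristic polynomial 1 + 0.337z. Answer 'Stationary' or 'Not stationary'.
\text{Stationary}

The AR(p) characteristic polynomial is P(z) = 1 + 0.337z.
Stationarity requires all roots to lie outside the unit circle, i.e. |z| > 1 for every root.
This is linear in z: 1 + (0.337) z = 0  =>  z = -1/(0.337) = -2.967359,  |z| = 2.967359.
Moduli of all roots: 2.9674.
All moduli strictly greater than 1? Yes.
Verdict: Stationary.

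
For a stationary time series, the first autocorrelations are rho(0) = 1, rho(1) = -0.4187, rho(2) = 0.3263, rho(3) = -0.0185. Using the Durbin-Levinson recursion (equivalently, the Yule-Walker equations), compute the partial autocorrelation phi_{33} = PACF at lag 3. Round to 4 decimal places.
\phi_{33} = 0.2130

The PACF at lag k is phi_{kk}, the last component of the solution
to the Yule-Walker system G_k phi = r_k where
  (G_k)_{ij} = rho(|i - j|), (r_k)_i = rho(i), i,j = 1..k.
Equivalently, Durbin-Levinson gives phi_{kk} iteratively:
  phi_{11} = rho(1)
  phi_{kk} = [rho(k) - sum_{j=1..k-1} phi_{k-1,j} rho(k-j)]
            / [1 - sum_{j=1..k-1} phi_{k-1,j} rho(j)],
  phi_{k,j} = phi_{k-1,j} - phi_{kk} phi_{k-1,k-j},  j = 1..k-1.
Step k = 1:
  phi_11 = rho(1) = -0.4187.
Step k = 2:
  phi_22 = [rho(2) - phi_11 rho(1)] / [1 - phi_11 rho(1)] = [0.3263 - (-0.4187)(-0.4187)] / [1 - (-0.4187)(-0.4187)]
         = 0.15099031 / 0.82469031 = 0.183087.
  Update: phi_21 = phi_11 - phi_22 phi_11 = -0.4187 - (0.183087)(-0.4187) = -0.342041.
Step k = 3:
  phi_33 = [rho(3) - phi_21 rho(2) - phi_22 rho(1)] / [1 - phi_21 rho(1) - phi_22 rho(2)]
    numerator   = -0.0185 - (-0.342041)(0.3263) - (0.183087)(-0.4187) = 0.16976674
    denominator = 1 - (-0.342041)(-0.4187) - (0.183087)(0.3263) = 0.7970459
  phi_33 = 0.16976674 / 0.7970459 = 0.213.
Therefore phi_{33} = 0.2130.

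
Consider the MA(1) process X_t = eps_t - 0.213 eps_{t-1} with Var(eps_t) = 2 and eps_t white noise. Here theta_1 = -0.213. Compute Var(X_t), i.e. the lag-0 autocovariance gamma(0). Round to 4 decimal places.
\gamma(0) = 2.0907

For an MA(q) process X_t = eps_t + sum_i theta_i eps_{t-i} with
Var(eps_t) = sigma^2, the variance is
  gamma(0) = sigma^2 * (1 + sum_i theta_i^2).
  sum_i theta_i^2 = (-0.213)^2 = 0.045369.
  gamma(0) = 2 * (1 + 0.045369) = 2 * 1.045369 = 2.090738, which rounds to 2.0907.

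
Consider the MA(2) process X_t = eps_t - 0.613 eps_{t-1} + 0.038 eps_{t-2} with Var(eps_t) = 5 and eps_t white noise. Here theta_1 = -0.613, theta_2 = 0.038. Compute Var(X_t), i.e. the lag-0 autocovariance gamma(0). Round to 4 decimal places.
\gamma(0) = 6.8861

For an MA(q) process X_t = eps_t + sum_i theta_i eps_{t-i} with
Var(eps_t) = sigma^2, the variance is
  gamma(0) = sigma^2 * (1 + sum_i theta_i^2).
  sum_i theta_i^2 = (-0.613)^2 + (0.038)^2 = 0.375769 + 0.001444 = 0.377213.
  gamma(0) = 5 * (1 + 0.377213) = 5 * 1.377213 = 6.886065, which rounds to 6.8861.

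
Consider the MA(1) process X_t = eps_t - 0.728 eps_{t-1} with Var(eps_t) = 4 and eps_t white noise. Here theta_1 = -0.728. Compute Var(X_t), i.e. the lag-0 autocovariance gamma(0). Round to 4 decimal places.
\gamma(0) = 6.1199

For an MA(q) process X_t = eps_t + sum_i theta_i eps_{t-i} with
Var(eps_t) = sigma^2, the variance is
  gamma(0) = sigma^2 * (1 + sum_i theta_i^2).
  sum_i theta_i^2 = (-0.728)^2 = 0.529984.
  gamma(0) = 4 * (1 + 0.529984) = 4 * 1.529984 = 6.119936, which rounds to 6.1199.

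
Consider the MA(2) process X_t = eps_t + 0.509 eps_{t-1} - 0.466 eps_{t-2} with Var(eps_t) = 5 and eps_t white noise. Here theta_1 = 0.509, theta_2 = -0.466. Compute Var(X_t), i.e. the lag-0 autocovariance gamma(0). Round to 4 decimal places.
\gamma(0) = 7.3812

For an MA(q) process X_t = eps_t + sum_i theta_i eps_{t-i} with
Var(eps_t) = sigma^2, the variance is
  gamma(0) = sigma^2 * (1 + sum_i theta_i^2).
  sum_i theta_i^2 = (0.509)^2 + (-0.466)^2 = 0.259081 + 0.217156 = 0.476237.
  gamma(0) = 5 * (1 + 0.476237) = 5 * 1.476237 = 7.381185, which rounds to 7.3812.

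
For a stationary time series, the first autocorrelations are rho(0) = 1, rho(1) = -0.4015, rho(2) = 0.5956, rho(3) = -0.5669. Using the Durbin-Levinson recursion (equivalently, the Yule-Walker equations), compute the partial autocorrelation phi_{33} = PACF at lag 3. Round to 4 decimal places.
\phi_{33} = -0.3970

The PACF at lag k is phi_{kk}, the last component of the solution
to the Yule-Walker system G_k phi = r_k where
  (G_k)_{ij} = rho(|i - j|), (r_k)_i = rho(i), i,j = 1..k.
Equivalently, Durbin-Levinson gives phi_{kk} iteratively:
  phi_{11} = rho(1)
  phi_{kk} = [rho(k) - sum_{j=1..k-1} phi_{k-1,j} rho(k-j)]
            / [1 - sum_{j=1..k-1} phi_{k-1,j} rho(j)],
  phi_{k,j} = phi_{k-1,j} - phi_{kk} phi_{k-1,k-j},  j = 1..k-1.
Step k = 1:
  phi_11 = rho(1) = -0.4015.
Step k = 2:
  phi_22 = [rho(2) - phi_11 rho(1)] / [1 - phi_11 rho(1)] = [0.5956 - (-0.4015)(-0.4015)] / [1 - (-0.4015)(-0.4015)]
         = 0.43439775 / 0.83879775 = 0.517881.
  Update: phi_21 = phi_11 - phi_22 phi_11 = -0.4015 - (0.517881)(-0.4015) = -0.193571.
Step k = 3:
  phi_33 = [rho(3) - phi_21 rho(2) - phi_22 rho(1)] / [1 - phi_21 rho(1) - phi_22 rho(2)]
    numerator   = -0.5669 - (-0.193571)(0.5956) - (0.517881)(-0.4015) = -0.24367996
    denominator = 1 - (-0.193571)(-0.4015) - (0.517881)(0.5956) = 0.61383124
  phi_33 = -0.24367996 / 0.61383124 = -0.397.
Therefore phi_{33} = -0.3970.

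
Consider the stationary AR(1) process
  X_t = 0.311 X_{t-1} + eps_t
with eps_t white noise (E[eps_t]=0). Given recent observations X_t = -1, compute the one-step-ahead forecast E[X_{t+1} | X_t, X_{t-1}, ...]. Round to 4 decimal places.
E[X_{t+1} \mid \mathcal F_t] = -0.3110

For an AR(p) model X_t = c + sum_i phi_i X_{t-i} + eps_t, the
one-step-ahead conditional mean is
  E[X_{t+1} | X_t, ...] = c + sum_i phi_i X_{t+1-i}.
Substitute known values:
  E[X_{t+1} | ...] = (0.311) * (-1)
                   = -0.3110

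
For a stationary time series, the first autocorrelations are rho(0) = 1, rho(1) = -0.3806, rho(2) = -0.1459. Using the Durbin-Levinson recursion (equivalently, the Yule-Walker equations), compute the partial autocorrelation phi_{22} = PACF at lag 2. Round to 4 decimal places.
\phi_{22} = -0.3400

The PACF at lag k is phi_{kk}, the last component of the solution
to the Yule-Walker system G_k phi = r_k where
  (G_k)_{ij} = rho(|i - j|), (r_k)_i = rho(i), i,j = 1..k.
Equivalently, Durbin-Levinson gives phi_{kk} iteratively:
  phi_{11} = rho(1)
  phi_{kk} = [rho(k) - sum_{j=1..k-1} phi_{k-1,j} rho(k-j)]
            / [1 - sum_{j=1..k-1} phi_{k-1,j} rho(j)],
  phi_{k,j} = phi_{k-1,j} - phi_{kk} phi_{k-1,k-j},  j = 1..k-1.
Step k = 1:
  phi_11 = rho(1) = -0.3806.
Step k = 2:
  phi_22 = [rho(2) - phi_11 rho(1)] / [1 - phi_11 rho(1)] = [-0.1459 - (-0.3806)(-0.3806)] / [1 - (-0.3806)(-0.3806)]
         = -0.29075636 / 0.85514364 = -0.34.
Therefore phi_{22} = -0.3400.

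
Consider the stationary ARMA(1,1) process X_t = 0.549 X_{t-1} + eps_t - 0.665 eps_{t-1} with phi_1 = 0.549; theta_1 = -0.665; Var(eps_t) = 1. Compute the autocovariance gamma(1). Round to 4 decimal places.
\gamma(1) = -0.1054

Multiply the model equation by X_{t-k} and take expectations. With theta_0 = psi_0 = 1 and psi_j the MA(infinity) weights, this gives
  gamma(k) - sum_i phi_i gamma(k-i) = c_k,
  c_k = sigma^2 * sum_{j=k..q} theta_j psi_{j-k}   (c_k = 0 for k > q),
using gamma(-m) = gamma(m).
psi-weights needed (psi_j = theta_j + sum_i phi_i psi_{j-i}):
  psi_1 = theta_1 + phi_1 = -0.665 + (0.549) = -0.116
Right-hand sides:
  c_0 = sigma^2 (1 + theta_1 psi_1) = 1 * (1 + (-0.665)(-0.116)) = 1 * 1.07714 = 1.07714
  c_1 = sigma^2 theta_1 = 1 * (-0.665) = -0.665
  c_2 = 0
Equations for k = 0 and k = 1 (AR order 1):
  gamma(0) = phi_1 gamma(1) + c_0
  gamma(1) = phi_1 gamma(0) + c_1
Substituting the second into the first: gamma(0) (1 - phi_1^2) = c_0 + phi_1 c_1, so
  gamma(0) = (c_0 + phi_1 c_1) / (1 - phi_1^2) = (1.07714 + (0.549)(-0.665)) / (1 - (0.549)^2) = 0.712055 / 0.698599 = 1.019261.
  gamma(1) = phi_1 gamma(0) + c_1 = (0.549)(1.019261) + (-0.665) = -0.105425.
Therefore gamma(1) = -0.1054 (to 4 decimal places).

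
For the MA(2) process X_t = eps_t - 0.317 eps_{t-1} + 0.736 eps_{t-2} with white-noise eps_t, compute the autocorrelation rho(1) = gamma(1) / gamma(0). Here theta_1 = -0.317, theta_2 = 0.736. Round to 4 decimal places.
\rho(1) = -0.3351

For an MA(q) process with theta_0 = 1, the autocovariance is
  gamma(k) = sigma^2 * sum_{i=0..q-k} theta_i * theta_{i+k},
and rho(k) = gamma(k) / gamma(0). Sigma^2 cancels.
  numerator   = (1)*(-0.317) + (-0.317)*(0.736) = -0.550312.
  denominator = (1)^2 + (-0.317)^2 + (0.736)^2 = 1.642185.
  rho(1) = -0.550312 / 1.642185 = -0.3351.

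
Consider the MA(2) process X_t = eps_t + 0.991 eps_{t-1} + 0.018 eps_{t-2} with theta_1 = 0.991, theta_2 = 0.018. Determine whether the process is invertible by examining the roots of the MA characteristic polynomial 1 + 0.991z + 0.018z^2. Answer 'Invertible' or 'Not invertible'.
\text{Invertible}

The MA(q) characteristic polynomial is P(z) = 1 + 0.991z + 0.018z^2.
Invertibility requires all roots to lie outside the unit circle, i.e. |z| > 1 for every root.
Set 1 + (0.991) z + (0.018) z^2 = 0, i.e. a z^2 + b z + c = 0 with a = 0.018, b = 0.991, c = 1.
Discriminant D = b^2 - 4ac = (0.991)^2 - 4*(0.018)*1 = 0.982081 - (0.072) = 0.910081.
D >= 0, so the roots are real: z = (-b +/- sqrt(D)) / (2a) = (-0.991 +/- 0.953982) / (0.036).
  z_1 = (-0.991 + 0.953982) / (0.036) = -1.0283,   |z_1| = 1.0283.
  z_2 = (-0.991 - 0.953982) / (0.036) = -54.0273,   |z_2| = 54.0273.
Moduli of all roots: 1.0283, 54.0273.
All moduli strictly greater than 1? Yes.
Verdict: Invertible.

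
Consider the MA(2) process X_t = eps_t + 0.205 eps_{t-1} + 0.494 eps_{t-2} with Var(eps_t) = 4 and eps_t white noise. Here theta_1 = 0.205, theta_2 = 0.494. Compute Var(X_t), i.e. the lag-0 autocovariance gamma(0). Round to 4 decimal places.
\gamma(0) = 5.1442

For an MA(q) process X_t = eps_t + sum_i theta_i eps_{t-i} with
Var(eps_t) = sigma^2, the variance is
  gamma(0) = sigma^2 * (1 + sum_i theta_i^2).
  sum_i theta_i^2 = (0.205)^2 + (0.494)^2 = 0.042025 + 0.244036 = 0.286061.
  gamma(0) = 4 * (1 + 0.286061) = 4 * 1.286061 = 5.144244, which rounds to 5.1442.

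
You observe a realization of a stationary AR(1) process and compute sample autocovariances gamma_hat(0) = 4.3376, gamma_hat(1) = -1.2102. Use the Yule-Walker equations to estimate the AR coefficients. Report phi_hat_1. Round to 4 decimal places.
\hat\phi_{1} = -0.2790

The Yule-Walker equations for an AR(p) process read, in matrix form,
  Gamma_p phi = r_p,   with   (Gamma_p)_{ij} = gamma(|i - j|),
                       (r_p)_i = gamma(i),   i,j = 1..p.
Substitute the sample gammas (Toeplitz matrix and right-hand side of size 1):
  Gamma_p = [[4.3376]]
  r_p     = [-1.2102]
With p = 1 this is the single equation gamma(0) phi_1 = gamma(1):
  phi_hat_1 = gamma(1) / gamma(0) = -1.2102 / 4.3376 = -0.2790.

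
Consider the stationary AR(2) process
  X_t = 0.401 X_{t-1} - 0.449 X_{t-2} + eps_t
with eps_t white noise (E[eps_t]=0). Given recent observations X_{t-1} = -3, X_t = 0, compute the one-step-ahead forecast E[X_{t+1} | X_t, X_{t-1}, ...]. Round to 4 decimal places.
E[X_{t+1} \mid \mathcal F_t] = 1.3470

For an AR(p) model X_t = c + sum_i phi_i X_{t-i} + eps_t, the
one-step-ahead conditional mean is
  E[X_{t+1} | X_t, ...] = c + sum_i phi_i X_{t+1-i}.
Substitute known values:
  E[X_{t+1} | ...] = (0.401) * (0) + (-0.449) * (-3)
                   = 1.3470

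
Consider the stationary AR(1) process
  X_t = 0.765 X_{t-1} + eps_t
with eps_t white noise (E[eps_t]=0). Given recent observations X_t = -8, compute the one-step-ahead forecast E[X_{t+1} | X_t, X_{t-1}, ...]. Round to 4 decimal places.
E[X_{t+1} \mid \mathcal F_t] = -6.1200

For an AR(p) model X_t = c + sum_i phi_i X_{t-i} + eps_t, the
one-step-ahead conditional mean is
  E[X_{t+1} | X_t, ...] = c + sum_i phi_i X_{t+1-i}.
Substitute known values:
  E[X_{t+1} | ...] = (0.765) * (-8)
                   = -6.1200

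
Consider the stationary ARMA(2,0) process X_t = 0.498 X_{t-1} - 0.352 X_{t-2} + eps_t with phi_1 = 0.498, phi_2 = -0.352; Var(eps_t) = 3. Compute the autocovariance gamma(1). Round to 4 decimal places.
\gamma(1) = 1.4593

Multiply the model equation by X_{t-k} and take expectations. With theta_0 = psi_0 = 1 and psi_j the MA(infinity) weights, this gives
  gamma(k) - sum_i phi_i gamma(k-i) = c_k,
  c_k = sigma^2 * sum_{j=k..q} theta_j psi_{j-k}   (c_k = 0 for k > q),
using gamma(-m) = gamma(m).
Pure AR (q = 0): c_0 = sigma^2 = 3, c_k = 0 for k >= 1.
Equations for k = 0, 1, 2 (AR order 2, c_2 = 0):
  (E0) gamma(0) = phi_1 gamma(1) + phi_2 gamma(2) + c_0
  (E1) gamma(1) = phi_1 gamma(0) + phi_2 gamma(1) + c_1
  (E2) gamma(2) = phi_1 gamma(1) + phi_2 gamma(0)
From (E1): gamma(1) = A gamma(0) + B with
  A = phi_1 / (1 - phi_2) = 0.498 / 1.352 = 0.368343,   B = c_1 / (1 - phi_2) = 0 / 1.352 = 0.
Insert (E2) into (E0): gamma(0) (1 - phi_2^2) = phi_1 (1 + phi_2) gamma(1) + c_0.
  phi_1 (1 + phi_2) = (0.498)(0.648) = 0.322704,   1 - phi_2^2 = 0.876096.
Replace gamma(1) by A gamma(0) + B and collect gamma(0):
  gamma(0) [0.876096 - (0.322704)(0.368343)] = c_0 = 3
  gamma(0) * 0.75723 = 3
  gamma(0) = 3 / 0.75723 = 3.961807.
  gamma(1) = A gamma(0) = (0.368343)(3.961807) = 1.459305.
Therefore gamma(1) = 1.4593 (to 4 decimal places).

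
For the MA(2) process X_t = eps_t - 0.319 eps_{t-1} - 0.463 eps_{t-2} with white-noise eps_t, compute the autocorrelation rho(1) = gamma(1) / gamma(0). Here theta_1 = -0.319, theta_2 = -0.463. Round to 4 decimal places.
\rho(1) = -0.1302

For an MA(q) process with theta_0 = 1, the autocovariance is
  gamma(k) = sigma^2 * sum_{i=0..q-k} theta_i * theta_{i+k},
and rho(k) = gamma(k) / gamma(0). Sigma^2 cancels.
  numerator   = (1)*(-0.319) + (-0.319)*(-0.463) = -0.171303.
  denominator = (1)^2 + (-0.319)^2 + (-0.463)^2 = 1.31613.
  rho(1) = -0.171303 / 1.31613 = -0.1302.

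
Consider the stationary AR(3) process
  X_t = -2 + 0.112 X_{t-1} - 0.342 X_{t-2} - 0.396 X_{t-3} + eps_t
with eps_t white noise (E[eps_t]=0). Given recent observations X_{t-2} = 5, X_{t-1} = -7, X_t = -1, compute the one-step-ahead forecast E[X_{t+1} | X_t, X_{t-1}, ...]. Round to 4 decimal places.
E[X_{t+1} \mid \mathcal F_t] = -1.6980

For an AR(p) model X_t = c + sum_i phi_i X_{t-i} + eps_t, the
one-step-ahead conditional mean is
  E[X_{t+1} | X_t, ...] = c + sum_i phi_i X_{t+1-i}.
Substitute known values:
  E[X_{t+1} | ...] = -2 + (0.112) * (-1) + (-0.342) * (-7) + (-0.396) * (5)
                   = -1.6980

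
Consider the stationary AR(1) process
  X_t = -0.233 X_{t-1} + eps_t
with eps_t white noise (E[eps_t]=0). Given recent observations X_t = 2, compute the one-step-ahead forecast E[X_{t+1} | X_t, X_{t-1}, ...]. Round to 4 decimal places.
E[X_{t+1} \mid \mathcal F_t] = -0.4660

For an AR(p) model X_t = c + sum_i phi_i X_{t-i} + eps_t, the
one-step-ahead conditional mean is
  E[X_{t+1} | X_t, ...] = c + sum_i phi_i X_{t+1-i}.
Substitute known values:
  E[X_{t+1} | ...] = (-0.233) * (2)
                   = -0.4660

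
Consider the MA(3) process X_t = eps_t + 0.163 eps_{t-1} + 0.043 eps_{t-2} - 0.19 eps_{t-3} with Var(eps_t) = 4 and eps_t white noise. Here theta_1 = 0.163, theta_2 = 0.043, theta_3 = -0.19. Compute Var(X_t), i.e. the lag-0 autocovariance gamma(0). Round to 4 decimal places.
\gamma(0) = 4.2581

For an MA(q) process X_t = eps_t + sum_i theta_i eps_{t-i} with
Var(eps_t) = sigma^2, the variance is
  gamma(0) = sigma^2 * (1 + sum_i theta_i^2).
  sum_i theta_i^2 = (0.163)^2 + (0.043)^2 + (-0.19)^2 = 0.026569 + 0.001849 + 0.0361 = 0.064518.
  gamma(0) = 4 * (1 + 0.064518) = 4 * 1.064518 = 4.258072, which rounds to 4.2581.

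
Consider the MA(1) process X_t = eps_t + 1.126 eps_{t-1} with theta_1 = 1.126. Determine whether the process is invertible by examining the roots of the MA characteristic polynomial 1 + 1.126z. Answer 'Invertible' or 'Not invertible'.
\text{Not invertible}

The MA(q) characteristic polynomial is P(z) = 1 + 1.126z.
Invertibility requires all roots to lie outside the unit circle, i.e. |z| > 1 for every root.
This is linear in z: 1 + (1.126) z = 0  =>  z = -1/(1.126) = -0.888099,  |z| = 0.888099.
Moduli of all roots: 0.8881.
All moduli strictly greater than 1? No.
Verdict: Not invertible.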